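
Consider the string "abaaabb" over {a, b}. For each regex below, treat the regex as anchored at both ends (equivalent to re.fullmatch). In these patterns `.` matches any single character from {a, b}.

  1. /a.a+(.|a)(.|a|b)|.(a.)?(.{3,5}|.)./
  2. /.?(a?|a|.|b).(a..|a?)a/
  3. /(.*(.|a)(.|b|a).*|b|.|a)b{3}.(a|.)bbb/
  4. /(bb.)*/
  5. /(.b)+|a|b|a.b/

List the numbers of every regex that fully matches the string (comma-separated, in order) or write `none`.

1

1 → match
2 → no match — must end with "a"
3 → no match — must end with "bbb"
4 → no match
5 → no match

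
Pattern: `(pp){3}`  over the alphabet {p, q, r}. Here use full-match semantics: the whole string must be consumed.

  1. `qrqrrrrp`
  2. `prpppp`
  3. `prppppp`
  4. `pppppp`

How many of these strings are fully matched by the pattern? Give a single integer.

1

1 → no match — must start with `pp`
2 → no match — must start with `pp`
3 → no match — must start with `pp`
4 → match
Total matched: 1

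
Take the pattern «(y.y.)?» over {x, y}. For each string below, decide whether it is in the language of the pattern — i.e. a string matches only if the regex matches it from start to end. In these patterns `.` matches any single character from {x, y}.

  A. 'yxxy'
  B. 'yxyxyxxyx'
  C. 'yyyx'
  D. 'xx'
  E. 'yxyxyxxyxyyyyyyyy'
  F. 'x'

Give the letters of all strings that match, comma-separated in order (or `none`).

C

A → no match
B → no match
C → match
D → no match
E → no match
F → no match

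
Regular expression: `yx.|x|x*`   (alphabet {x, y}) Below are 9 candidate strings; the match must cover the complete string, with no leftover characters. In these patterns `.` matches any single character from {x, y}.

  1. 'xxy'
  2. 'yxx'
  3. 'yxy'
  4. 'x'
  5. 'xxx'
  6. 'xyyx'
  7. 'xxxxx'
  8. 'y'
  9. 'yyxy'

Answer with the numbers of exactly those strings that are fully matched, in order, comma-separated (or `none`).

1 → no match
2 → match
3 → match
4 → match
5 → match
6 → no match
7 → match
8 → no match
9 → no match

2, 3, 4, 5, 7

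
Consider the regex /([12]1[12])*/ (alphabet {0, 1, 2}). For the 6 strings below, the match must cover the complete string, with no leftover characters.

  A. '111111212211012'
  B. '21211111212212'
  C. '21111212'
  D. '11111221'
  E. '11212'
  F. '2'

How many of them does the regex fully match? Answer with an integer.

A → no match
B → no match
C → no match
D → no match
E → no match
F → no match
Total matched: 0

0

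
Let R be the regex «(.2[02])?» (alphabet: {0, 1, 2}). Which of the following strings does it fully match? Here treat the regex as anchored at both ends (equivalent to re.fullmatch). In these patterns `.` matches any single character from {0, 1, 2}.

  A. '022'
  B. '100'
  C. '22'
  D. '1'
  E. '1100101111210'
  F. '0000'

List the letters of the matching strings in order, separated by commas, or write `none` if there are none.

A

A → match
B → no match
C → no match
D → no match
E → no match
F → no match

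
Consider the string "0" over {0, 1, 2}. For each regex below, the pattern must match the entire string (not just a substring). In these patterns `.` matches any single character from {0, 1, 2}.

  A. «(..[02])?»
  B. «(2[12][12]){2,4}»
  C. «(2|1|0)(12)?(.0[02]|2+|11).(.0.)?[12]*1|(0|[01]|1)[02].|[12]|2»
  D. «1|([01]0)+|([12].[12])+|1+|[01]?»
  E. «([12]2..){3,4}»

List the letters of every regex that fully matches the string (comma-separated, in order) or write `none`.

D

A → no match
B → no match — must start with "2"
C → no match
D → match
E → no match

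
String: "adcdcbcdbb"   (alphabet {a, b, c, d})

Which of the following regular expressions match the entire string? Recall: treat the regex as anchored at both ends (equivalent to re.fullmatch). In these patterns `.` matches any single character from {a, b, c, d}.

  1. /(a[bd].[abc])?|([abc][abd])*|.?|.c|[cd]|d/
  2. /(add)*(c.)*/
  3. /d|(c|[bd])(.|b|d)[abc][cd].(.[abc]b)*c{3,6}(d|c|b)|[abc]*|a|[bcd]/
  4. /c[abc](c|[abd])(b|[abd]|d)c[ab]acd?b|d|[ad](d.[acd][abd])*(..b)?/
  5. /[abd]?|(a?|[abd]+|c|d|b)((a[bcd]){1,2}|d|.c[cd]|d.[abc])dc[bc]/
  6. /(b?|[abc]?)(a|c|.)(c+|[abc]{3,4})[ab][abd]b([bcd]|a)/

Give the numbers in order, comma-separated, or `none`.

1 → match
2 → no match
3 → no match
4 → no match
5 → no match
6 → no match

1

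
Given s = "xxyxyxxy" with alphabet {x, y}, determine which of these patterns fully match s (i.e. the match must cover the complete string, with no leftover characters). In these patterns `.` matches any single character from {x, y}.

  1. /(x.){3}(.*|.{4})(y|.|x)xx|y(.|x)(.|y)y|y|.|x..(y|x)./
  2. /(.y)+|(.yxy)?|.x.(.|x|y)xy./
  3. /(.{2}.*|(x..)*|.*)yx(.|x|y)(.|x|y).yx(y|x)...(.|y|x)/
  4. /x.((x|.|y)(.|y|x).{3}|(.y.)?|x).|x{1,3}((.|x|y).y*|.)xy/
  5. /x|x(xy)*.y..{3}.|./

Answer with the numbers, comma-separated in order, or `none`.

1 → no match
2 → no match
3 → no match
4 → match
5 → match

4, 5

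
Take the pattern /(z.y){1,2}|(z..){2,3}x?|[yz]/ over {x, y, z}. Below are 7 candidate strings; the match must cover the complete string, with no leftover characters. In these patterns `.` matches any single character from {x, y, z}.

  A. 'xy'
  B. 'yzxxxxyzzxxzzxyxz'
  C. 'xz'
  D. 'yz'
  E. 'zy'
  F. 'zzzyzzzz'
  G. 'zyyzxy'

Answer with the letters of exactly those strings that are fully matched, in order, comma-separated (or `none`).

A → no match
B → no match
C → no match
D → no match
E → no match
F → no match
G → match

G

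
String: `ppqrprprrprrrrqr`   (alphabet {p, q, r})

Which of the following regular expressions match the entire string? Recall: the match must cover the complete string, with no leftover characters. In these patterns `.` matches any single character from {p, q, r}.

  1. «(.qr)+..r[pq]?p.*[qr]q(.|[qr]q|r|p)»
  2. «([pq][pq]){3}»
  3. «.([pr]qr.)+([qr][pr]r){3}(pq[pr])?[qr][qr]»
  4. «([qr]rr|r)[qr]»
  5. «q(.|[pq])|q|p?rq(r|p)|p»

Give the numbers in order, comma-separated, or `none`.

3

1 → no match
2 → no match
3 → match
4 → no match
5 → no match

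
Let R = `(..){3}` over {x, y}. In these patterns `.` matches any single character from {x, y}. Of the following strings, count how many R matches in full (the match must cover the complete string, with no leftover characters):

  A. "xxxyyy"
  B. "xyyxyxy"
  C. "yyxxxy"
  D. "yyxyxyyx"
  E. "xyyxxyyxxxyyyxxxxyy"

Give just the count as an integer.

A → match
B → no match
C → match
D → no match
E → no match
Total matched: 2

2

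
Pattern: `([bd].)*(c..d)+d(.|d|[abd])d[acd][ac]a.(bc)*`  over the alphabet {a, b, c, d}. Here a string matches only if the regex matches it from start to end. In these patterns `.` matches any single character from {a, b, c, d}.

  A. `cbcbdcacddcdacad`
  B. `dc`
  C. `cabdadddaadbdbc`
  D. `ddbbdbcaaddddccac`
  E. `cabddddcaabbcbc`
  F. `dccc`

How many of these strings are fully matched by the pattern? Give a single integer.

2

A → no match
B → no match
C → no match
D → match
E → match
F → no match
Total matched: 2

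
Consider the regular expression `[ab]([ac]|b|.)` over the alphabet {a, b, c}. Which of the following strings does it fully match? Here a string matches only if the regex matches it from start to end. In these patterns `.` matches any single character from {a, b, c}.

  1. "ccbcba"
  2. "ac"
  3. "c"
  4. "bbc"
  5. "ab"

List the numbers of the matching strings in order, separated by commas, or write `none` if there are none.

1 → no match
2 → match
3 → no match
4 → no match
5 → match

2, 5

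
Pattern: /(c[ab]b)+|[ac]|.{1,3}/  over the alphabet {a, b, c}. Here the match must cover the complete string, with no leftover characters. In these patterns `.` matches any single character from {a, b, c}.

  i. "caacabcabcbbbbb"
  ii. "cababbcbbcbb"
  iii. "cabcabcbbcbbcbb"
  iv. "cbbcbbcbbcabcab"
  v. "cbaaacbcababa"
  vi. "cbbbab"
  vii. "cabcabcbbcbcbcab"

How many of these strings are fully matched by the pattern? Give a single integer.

2

i → no match
ii → no match
iii → match
iv → match
v → no match
vi → no match
vii → no match
Total matched: 2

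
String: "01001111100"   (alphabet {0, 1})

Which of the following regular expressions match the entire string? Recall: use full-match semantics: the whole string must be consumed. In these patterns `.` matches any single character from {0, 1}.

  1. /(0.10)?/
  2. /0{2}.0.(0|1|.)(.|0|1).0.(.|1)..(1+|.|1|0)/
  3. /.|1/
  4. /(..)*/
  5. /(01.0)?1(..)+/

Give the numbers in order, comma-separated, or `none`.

1 → no match
2 → no match
3 → no match
4 → no match
5 → match

5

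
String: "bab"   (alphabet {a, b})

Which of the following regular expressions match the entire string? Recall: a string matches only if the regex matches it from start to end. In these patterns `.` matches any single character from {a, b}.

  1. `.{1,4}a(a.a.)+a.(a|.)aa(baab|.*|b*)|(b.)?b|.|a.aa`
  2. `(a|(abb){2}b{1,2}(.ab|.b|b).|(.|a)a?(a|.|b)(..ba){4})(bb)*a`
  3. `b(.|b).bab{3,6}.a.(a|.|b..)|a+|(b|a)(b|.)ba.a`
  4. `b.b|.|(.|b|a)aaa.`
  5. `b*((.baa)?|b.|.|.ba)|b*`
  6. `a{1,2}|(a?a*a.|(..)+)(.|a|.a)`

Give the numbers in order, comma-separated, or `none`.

1, 4, 6

1 → match
2 → no match — must end with "a"
3 → no match
4 → match
5 → no match
6 → match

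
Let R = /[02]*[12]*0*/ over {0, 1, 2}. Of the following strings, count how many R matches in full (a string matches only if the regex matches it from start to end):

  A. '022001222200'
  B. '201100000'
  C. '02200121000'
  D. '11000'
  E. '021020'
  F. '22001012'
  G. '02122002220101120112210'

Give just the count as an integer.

A → match
B → match
C → match
D → match
E → no match
F → no match
G → no match
Total matched: 4

4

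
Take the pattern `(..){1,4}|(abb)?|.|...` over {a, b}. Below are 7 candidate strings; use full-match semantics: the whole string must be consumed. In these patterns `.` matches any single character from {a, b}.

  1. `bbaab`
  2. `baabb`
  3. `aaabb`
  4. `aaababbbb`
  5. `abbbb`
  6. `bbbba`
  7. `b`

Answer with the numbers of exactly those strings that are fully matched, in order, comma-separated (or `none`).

7

1 → no match
2 → no match
3 → no match
4 → no match
5 → no match
6 → no match
7 → match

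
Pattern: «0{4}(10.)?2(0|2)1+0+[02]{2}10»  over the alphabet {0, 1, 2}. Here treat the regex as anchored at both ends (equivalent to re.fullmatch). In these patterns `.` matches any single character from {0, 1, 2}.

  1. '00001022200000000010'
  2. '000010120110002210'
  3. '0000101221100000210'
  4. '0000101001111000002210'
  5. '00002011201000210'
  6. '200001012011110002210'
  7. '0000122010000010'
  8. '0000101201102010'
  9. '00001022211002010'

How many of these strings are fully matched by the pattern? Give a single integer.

1 → no match
2 → match
3 → match
4 → no match
5 → no match
6 → no match — must start with '0'
7 → no match
8 → match
9 → match
Total matched: 4

4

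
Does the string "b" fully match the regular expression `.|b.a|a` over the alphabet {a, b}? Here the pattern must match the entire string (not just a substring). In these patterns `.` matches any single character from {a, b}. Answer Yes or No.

Yes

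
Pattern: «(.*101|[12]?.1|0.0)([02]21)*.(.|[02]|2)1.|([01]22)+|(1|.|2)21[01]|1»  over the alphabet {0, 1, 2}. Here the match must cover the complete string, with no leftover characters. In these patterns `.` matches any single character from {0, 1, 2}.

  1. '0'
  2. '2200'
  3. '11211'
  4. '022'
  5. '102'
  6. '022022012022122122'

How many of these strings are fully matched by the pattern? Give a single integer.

1

1 → no match
2 → no match
3 → no match
4 → match
5 → no match
6 → no match
Total matched: 1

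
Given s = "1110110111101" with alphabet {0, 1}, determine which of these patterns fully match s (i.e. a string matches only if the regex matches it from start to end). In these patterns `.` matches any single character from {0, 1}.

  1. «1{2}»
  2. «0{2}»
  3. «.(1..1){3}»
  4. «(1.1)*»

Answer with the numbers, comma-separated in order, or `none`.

3

1 → no match
2 → no match — must start with "0"
3 → match
4 → no match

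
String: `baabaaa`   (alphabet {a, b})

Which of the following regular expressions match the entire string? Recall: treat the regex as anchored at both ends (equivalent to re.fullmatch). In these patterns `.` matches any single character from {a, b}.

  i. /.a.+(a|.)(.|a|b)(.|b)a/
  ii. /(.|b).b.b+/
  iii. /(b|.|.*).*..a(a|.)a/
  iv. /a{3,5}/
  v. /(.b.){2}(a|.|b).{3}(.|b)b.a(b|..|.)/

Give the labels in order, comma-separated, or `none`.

i → match
ii → no match — must end with `b`
iii → match
iv → no match — must start with `a`
v → no match

i, iii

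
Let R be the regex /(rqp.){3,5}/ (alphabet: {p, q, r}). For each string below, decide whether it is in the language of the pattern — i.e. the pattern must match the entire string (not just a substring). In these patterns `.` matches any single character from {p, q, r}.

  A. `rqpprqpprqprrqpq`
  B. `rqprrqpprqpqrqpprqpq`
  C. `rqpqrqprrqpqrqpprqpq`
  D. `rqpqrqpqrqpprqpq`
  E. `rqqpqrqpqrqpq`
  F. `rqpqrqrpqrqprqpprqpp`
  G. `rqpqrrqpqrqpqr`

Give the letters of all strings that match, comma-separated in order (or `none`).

A → match
B → match
C → match
D → match
E → no match — must start with `rqp`
F → no match
G → no match

A, B, C, D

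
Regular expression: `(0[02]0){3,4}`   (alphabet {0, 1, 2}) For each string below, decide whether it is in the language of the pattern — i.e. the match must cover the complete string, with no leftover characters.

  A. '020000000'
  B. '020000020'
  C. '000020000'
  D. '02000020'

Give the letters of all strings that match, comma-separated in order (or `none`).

A, B, C

A → match
B → match
C → match
D → no match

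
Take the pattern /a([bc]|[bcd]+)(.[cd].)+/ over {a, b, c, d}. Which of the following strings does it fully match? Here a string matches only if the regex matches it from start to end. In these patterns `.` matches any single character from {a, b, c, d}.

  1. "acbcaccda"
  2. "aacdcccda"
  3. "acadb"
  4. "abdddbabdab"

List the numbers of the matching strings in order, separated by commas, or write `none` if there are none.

3

1. "acbcaccda" → no match
2. "aacdcccda" → no match
3. "acadb" → match
4. "abdddbabdab" → no match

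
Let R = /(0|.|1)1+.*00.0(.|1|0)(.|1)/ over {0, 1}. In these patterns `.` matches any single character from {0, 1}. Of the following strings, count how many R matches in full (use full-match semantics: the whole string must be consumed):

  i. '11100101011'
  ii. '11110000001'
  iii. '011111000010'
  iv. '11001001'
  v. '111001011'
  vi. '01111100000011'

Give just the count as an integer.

5

i. '11100101011' → no match
ii. '11110000001' → match
iii. '011111000010' → match
iv. '11001001' → match
v. '111001011' → match
vi → match
Total matched: 5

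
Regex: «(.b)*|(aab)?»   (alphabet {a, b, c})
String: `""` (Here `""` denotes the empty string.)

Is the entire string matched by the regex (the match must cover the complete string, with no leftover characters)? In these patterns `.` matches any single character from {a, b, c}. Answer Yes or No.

Yes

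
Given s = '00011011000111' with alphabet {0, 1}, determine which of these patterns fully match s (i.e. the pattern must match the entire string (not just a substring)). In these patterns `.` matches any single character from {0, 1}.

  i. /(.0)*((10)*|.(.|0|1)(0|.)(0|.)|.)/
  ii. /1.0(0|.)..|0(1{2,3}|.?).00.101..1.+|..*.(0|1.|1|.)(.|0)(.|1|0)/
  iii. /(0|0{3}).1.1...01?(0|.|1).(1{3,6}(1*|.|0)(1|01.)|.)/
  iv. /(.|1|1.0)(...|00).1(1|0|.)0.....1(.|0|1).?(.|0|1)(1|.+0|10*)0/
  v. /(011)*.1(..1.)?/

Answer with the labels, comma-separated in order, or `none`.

i → no match
ii → match
iii → match
iv → no match — must end with '0'
v → no match

ii, iii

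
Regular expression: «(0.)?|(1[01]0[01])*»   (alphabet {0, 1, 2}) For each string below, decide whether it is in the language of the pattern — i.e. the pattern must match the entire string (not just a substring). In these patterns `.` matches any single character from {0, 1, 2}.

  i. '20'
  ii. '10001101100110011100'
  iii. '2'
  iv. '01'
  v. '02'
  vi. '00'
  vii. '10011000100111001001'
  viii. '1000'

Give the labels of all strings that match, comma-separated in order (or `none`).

i → no match
ii → match
iii → no match
iv → match
v → match
vi → match
vii → match
viii → match

ii, iv, v, vi, vii, viii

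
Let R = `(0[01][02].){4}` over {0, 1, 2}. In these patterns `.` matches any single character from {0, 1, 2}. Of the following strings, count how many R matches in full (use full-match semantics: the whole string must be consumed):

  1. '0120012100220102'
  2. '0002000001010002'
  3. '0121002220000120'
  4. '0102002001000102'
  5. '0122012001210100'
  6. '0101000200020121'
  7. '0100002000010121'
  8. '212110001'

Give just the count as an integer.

6

1 → match
2 → match
3 → no match
4 → match
5 → match
6 → match
7 → match
8 → no match — must start with '0'
Total matched: 6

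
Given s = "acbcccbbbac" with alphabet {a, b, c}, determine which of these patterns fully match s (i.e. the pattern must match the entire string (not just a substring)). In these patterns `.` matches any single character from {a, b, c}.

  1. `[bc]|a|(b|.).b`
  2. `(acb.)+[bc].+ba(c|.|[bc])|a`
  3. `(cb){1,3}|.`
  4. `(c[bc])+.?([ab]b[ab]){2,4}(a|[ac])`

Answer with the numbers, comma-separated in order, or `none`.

1 → no match
2 → match
3 → no match
4 → no match — must start with "c"

2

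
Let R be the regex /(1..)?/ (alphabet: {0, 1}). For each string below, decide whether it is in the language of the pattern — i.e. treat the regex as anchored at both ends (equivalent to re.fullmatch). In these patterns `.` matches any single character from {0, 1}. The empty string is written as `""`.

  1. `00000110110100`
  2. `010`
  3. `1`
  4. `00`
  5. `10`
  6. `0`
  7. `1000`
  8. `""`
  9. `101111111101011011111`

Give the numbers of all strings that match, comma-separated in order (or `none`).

8

1 → no match
2. `010` → no match
3. `1` → no match
4. `00` → no match
5. `10` → no match
6. `0` → no match
7. `1000` → no match
8. `""` → match
9 → no match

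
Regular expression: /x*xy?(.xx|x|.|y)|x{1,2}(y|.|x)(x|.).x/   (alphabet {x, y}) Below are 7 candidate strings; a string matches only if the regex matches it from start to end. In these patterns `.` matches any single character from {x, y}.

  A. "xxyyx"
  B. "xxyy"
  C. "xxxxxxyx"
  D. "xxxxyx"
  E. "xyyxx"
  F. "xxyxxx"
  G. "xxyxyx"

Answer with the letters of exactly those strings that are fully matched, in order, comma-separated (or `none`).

A → match
B → match
C → match
D → match
E → match
F → match
G → match

A, B, C, D, E, F, G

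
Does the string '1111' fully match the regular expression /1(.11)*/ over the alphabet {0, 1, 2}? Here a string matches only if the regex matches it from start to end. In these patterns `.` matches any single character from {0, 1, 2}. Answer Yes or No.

Yes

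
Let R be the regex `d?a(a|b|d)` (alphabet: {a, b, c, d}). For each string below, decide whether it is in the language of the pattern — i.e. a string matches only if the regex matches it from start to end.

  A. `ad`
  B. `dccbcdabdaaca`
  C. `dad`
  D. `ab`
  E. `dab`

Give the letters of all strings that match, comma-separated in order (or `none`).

A. `ad` → match
B → no match
C. `dad` → match
D. `ab` → match
E. `dab` → match

A, C, D, E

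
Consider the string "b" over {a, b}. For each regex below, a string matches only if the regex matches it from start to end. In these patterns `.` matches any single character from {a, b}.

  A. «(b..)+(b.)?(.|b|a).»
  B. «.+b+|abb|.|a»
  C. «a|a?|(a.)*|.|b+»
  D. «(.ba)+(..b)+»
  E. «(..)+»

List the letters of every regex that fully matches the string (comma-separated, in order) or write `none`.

B, C

A → no match
B → match
C → match
D → no match
E → no match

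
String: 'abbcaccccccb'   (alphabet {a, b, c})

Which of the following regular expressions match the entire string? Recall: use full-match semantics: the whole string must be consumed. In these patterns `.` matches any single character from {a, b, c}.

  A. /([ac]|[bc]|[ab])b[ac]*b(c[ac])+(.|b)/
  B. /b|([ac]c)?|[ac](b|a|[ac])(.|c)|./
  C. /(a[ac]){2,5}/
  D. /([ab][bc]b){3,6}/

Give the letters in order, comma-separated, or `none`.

A → match
B → no match
C → no match
D → no match

A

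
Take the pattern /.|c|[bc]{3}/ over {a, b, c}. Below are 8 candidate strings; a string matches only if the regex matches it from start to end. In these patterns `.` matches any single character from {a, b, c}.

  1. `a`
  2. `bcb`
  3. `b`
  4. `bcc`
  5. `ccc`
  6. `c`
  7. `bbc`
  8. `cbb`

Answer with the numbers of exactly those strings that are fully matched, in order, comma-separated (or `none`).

1, 2, 3, 4, 5, 6, 7, 8

1 → match
2 → match
3 → match
4 → match
5 → match
6 → match
7 → match
8 → match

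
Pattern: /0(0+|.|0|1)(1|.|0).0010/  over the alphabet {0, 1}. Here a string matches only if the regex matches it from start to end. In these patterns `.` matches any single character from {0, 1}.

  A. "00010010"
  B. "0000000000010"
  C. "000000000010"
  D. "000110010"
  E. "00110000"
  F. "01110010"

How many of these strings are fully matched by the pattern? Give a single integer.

A. "00010010" → match
B → match
C. "000000000010" → match
D. "000110010" → match
E. "00110000" → no match — must end with "0010"
F. "01110010" → match
Total matched: 5

5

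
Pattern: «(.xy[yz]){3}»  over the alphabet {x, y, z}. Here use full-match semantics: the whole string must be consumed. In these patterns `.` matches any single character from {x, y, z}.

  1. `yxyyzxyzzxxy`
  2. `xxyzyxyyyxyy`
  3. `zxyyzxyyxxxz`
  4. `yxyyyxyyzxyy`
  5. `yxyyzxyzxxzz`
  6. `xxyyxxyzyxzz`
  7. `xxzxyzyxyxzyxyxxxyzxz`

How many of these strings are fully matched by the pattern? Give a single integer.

2

1. `yxyyzxyzzxxy` → no match
2. `xxyzyxyyyxyy` → match
3. `zxyyzxyyxxxz` → no match
4. `yxyyyxyyzxyy` → match
5. `yxyyzxyzxxzz` → no match
6. `xxyyxxyzyxzz` → no match
7 → no match
Total matched: 2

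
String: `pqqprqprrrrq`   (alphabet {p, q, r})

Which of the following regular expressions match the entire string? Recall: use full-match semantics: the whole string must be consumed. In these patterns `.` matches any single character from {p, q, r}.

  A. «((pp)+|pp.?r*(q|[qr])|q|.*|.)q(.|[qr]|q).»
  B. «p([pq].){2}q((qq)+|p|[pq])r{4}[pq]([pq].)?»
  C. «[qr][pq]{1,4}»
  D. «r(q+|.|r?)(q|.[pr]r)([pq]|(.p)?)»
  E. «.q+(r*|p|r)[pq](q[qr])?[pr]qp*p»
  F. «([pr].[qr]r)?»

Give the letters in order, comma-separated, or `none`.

A → no match
B → match
C → no match
D → no match — must start with `r`
E → no match — must end with `p`
F → no match

B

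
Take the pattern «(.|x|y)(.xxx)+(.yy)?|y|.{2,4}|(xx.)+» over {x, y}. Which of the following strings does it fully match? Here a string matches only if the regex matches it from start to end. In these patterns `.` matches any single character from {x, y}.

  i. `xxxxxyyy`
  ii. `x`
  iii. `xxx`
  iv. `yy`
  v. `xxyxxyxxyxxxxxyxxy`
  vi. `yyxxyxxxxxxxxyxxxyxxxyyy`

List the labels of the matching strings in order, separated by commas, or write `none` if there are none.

i, iii, iv, v

i. `xxxxxyyy` → match
ii. `x` → no match
iii. `xxx` → match
iv. `yy` → match
v → match
vi → no match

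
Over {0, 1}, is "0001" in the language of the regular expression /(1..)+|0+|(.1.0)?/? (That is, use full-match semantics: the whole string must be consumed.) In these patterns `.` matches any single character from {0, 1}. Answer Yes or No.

No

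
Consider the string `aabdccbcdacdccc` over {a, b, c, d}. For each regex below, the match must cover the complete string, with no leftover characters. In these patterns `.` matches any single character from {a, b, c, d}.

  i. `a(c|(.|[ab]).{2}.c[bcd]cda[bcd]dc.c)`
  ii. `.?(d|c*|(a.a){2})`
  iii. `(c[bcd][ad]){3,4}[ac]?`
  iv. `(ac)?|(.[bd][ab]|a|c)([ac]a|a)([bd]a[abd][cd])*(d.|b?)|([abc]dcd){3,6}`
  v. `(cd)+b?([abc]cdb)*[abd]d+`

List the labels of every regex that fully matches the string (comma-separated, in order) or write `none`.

i → match
ii → no match
iii → no match — must start with `c`
iv → no match
v → no match — must start with `cd`

i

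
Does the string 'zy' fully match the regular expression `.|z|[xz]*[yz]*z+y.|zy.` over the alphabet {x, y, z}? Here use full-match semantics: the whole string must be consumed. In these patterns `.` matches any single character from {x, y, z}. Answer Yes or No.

No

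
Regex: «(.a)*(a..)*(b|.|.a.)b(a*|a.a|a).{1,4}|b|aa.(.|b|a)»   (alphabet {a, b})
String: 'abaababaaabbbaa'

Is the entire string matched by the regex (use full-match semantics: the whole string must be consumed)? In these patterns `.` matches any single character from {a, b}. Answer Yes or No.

No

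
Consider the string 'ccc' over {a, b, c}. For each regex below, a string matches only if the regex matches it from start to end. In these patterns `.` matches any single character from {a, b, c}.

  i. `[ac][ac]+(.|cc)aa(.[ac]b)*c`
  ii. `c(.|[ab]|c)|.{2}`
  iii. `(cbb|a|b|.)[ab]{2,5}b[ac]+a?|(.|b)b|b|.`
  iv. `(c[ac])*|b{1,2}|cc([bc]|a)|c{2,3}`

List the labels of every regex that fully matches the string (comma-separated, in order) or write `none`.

iv

i → no match
ii → no match
iii → no match
iv → match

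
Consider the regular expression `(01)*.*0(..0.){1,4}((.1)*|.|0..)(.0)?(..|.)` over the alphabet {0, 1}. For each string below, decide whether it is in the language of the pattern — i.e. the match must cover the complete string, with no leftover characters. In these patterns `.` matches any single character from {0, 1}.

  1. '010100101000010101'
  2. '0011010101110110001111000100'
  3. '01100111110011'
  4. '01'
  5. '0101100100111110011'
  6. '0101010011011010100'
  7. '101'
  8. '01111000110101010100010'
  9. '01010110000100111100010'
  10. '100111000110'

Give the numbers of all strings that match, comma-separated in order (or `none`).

1, 5, 6, 8

1 → match
2 → no match
3 → no match
4. '01' → no match
5 → match
6 → match
7. '101' → no match
8 → match
9 → no match
10. '100111000110' → no match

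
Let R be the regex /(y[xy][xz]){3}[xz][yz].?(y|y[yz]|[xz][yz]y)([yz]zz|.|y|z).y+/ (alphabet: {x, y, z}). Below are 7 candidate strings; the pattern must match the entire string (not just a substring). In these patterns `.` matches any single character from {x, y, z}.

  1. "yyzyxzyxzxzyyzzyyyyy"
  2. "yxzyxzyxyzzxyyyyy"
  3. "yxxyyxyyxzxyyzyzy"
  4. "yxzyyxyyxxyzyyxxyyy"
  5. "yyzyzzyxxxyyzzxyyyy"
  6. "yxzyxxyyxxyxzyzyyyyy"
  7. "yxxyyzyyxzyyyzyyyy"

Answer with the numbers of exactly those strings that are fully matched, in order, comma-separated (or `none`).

1 → match
2 → no match
3 → no match
4 → match
5 → no match
6 → match
7 → match

1, 4, 6, 7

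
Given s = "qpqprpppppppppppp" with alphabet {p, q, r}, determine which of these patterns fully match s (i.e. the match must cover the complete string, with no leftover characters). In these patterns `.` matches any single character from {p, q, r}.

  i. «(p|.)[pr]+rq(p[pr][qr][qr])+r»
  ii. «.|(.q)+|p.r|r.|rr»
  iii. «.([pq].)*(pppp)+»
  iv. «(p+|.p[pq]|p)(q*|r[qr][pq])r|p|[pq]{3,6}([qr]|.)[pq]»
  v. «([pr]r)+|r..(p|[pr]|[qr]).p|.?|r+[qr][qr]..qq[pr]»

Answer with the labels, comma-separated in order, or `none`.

iii

i → no match — must end with "r"
ii → no match
iii → match
iv → no match
v → no match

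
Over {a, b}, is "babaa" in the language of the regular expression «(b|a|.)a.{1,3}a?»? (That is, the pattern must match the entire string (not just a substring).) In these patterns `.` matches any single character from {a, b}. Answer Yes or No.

Yes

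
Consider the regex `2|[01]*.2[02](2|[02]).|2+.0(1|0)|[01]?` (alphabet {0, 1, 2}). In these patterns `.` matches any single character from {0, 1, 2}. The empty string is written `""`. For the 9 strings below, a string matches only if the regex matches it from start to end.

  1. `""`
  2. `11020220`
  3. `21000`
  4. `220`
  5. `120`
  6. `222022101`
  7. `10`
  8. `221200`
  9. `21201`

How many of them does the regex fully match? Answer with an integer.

1

1 → match
2 → no match
3 → no match
4 → no match
5 → no match
6 → no match
7 → no match
8 → no match
9 → no match
Total matched: 1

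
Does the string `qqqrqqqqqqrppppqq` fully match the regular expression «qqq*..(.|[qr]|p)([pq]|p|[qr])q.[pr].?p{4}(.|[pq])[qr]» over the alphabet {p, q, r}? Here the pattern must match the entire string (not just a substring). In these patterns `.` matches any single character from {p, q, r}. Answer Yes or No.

No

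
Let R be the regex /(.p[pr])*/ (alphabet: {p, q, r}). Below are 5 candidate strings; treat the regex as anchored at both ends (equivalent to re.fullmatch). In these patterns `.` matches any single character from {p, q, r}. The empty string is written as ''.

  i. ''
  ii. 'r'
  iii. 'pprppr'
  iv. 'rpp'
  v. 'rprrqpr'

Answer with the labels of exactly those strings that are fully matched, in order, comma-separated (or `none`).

i, iii, iv

i. '' → match
ii. 'r' → no match
iii. 'pprppr' → match
iv. 'rpp' → match
v. 'rprrqpr' → no match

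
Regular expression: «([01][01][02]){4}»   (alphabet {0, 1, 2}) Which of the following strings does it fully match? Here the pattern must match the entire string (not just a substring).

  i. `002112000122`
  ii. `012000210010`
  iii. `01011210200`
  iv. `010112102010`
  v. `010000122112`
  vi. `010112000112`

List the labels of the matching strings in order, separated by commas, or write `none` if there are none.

i → no match
ii → no match
iii → no match
iv → match
v → no match
vi → match

iv, vi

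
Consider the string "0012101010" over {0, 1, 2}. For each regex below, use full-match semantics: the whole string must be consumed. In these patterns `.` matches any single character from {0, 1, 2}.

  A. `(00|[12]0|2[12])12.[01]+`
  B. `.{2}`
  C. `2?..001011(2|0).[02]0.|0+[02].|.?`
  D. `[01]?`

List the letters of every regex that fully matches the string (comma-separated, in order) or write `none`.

A → match
B → no match
C → no match
D → no match

A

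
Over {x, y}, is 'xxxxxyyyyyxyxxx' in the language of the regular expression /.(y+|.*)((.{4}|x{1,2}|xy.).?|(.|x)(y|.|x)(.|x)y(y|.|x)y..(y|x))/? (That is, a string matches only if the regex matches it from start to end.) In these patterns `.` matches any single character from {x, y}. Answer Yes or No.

Yes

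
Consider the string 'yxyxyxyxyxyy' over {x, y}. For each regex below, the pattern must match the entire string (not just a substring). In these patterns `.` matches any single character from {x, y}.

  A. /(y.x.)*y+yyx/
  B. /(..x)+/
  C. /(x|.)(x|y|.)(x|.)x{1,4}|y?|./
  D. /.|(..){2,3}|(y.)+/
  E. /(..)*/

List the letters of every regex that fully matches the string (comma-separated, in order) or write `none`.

A → no match — must end with 'yyyx'
B → no match — must end with 'x'
C → no match
D → match
E → match

D, E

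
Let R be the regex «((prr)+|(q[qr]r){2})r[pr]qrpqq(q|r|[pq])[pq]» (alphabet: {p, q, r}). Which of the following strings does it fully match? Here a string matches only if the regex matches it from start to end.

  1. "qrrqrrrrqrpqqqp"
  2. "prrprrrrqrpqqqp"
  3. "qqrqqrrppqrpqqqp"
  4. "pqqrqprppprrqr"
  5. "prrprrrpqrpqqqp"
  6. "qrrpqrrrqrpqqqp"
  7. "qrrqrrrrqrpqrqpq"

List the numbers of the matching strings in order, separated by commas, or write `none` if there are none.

1, 2, 5

1 → match
2 → match
3 → no match
4 → no match
5 → match
6 → no match
7 → no match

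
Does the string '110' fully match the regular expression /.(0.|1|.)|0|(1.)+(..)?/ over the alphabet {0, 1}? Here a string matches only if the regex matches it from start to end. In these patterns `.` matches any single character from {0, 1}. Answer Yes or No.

No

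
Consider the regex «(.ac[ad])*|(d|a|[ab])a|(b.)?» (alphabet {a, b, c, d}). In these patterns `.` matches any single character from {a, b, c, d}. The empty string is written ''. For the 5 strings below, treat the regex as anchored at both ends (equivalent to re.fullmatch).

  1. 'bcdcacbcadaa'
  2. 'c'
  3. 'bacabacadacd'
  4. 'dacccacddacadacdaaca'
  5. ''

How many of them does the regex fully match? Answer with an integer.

1. 'bcdcacbcadaa' → no match
2. 'c' → no match
3. 'bacabacadacd' → match
4 → no match
5. '' → match
Total matched: 2

2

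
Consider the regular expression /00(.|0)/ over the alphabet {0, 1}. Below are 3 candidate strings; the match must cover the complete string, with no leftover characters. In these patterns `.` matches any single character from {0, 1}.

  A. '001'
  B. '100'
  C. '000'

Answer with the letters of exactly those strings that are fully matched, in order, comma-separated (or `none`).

A, C

A → match
B → no match — must start with '00'
C → match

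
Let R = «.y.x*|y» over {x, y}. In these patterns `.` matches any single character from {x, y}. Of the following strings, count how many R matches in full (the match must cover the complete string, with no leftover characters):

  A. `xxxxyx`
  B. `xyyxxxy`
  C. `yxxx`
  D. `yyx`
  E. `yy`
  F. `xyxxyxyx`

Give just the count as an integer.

A → no match
B → no match
C → no match
D → match
E → no match
F → no match
Total matched: 1

1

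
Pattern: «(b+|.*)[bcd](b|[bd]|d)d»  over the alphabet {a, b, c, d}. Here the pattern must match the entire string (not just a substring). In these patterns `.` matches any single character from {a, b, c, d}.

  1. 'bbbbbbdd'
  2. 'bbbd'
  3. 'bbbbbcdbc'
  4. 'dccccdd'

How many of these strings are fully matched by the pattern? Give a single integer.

3

1 → match
2 → match
3 → no match — must end with 'd'
4 → match
Total matched: 3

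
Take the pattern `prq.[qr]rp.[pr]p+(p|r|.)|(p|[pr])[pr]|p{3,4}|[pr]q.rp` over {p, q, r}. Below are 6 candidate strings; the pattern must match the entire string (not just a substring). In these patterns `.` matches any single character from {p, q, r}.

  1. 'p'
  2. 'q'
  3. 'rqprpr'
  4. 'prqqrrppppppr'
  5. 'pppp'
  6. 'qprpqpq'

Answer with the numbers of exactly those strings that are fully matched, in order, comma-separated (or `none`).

4, 5

1. 'p' → no match
2. 'q' → no match
3. 'rqprpr' → no match
4 → match
5. 'pppp' → match
6. 'qprpqpq' → no match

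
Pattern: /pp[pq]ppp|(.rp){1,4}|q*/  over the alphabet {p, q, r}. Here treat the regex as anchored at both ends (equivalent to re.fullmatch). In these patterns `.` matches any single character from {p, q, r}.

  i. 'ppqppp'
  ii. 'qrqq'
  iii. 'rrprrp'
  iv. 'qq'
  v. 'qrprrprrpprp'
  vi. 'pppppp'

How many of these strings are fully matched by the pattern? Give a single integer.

i → match
ii → no match
iii → match
iv → match
v → match
vi → match
Total matched: 5

5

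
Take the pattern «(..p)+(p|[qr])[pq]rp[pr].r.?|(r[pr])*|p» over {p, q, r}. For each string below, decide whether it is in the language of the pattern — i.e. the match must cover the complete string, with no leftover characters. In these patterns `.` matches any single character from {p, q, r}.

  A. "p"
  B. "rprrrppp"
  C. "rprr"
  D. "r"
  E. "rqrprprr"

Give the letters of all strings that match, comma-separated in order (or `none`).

A → match
B → no match
C → match
D → no match
E → no match

A, C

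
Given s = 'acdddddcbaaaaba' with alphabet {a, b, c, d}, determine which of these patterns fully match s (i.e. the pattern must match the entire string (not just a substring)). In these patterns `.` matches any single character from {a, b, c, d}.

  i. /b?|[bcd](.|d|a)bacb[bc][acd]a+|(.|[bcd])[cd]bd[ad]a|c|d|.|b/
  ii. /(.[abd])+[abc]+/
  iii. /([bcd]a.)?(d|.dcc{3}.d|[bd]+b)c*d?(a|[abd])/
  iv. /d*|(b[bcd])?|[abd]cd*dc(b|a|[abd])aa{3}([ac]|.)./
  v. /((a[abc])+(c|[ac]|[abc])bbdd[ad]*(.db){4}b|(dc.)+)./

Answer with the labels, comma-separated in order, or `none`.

i → no match
ii → no match
iii → no match
iv → match
v → no match

iv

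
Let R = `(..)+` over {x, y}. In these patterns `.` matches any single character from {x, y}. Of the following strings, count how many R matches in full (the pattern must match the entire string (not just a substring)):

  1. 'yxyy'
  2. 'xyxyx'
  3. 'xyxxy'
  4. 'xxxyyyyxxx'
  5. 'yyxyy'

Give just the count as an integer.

2

1 → match
2 → no match
3 → no match
4 → match
5 → no match
Total matched: 2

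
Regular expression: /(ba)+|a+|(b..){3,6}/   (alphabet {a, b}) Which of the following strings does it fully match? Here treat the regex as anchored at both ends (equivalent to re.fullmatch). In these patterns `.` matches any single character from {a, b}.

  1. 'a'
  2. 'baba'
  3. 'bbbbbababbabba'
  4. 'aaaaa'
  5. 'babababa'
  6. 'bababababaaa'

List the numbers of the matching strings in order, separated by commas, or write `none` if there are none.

1, 2, 4, 5

1 → match
2 → match
3 → no match
4 → match
5 → match
6 → no match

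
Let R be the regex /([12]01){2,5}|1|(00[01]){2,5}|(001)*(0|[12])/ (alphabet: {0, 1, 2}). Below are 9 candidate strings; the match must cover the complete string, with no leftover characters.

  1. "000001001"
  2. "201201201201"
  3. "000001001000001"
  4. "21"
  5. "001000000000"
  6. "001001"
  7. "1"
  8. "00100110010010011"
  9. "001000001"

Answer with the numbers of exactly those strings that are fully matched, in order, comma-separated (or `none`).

1, 2, 3, 5, 6, 7, 9

1 → match
2 → match
3 → match
4 → no match
5 → match
6 → match
7 → match
8 → no match
9 → match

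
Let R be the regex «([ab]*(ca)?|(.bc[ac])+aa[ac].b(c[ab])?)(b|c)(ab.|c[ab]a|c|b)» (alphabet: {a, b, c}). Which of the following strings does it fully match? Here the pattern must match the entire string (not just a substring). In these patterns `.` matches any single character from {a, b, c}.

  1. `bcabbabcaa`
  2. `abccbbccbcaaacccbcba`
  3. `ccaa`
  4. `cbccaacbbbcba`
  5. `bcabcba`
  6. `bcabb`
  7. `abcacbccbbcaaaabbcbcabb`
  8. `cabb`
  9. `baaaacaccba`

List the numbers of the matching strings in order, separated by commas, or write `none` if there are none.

1 → no match
2 → no match
3 → match
4 → match
5 → match
6 → match
7 → match
8 → match
9 → match

3, 4, 5, 6, 7, 8, 9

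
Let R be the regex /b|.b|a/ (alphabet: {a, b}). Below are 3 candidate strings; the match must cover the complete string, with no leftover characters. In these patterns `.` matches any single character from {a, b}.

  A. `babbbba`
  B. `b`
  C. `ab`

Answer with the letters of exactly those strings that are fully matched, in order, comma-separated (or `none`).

B, C

A → no match
B → match
C → match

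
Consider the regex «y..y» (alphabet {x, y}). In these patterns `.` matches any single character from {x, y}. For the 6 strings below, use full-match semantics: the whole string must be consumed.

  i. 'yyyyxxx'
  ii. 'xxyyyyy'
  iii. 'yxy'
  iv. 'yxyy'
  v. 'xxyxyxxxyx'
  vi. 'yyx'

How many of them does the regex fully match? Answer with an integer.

1

i → no match — must end with 'y'
ii → no match — must start with 'y'
iii → no match
iv → match
v → no match — must start with 'y'
vi → no match — must end with 'y'
Total matched: 1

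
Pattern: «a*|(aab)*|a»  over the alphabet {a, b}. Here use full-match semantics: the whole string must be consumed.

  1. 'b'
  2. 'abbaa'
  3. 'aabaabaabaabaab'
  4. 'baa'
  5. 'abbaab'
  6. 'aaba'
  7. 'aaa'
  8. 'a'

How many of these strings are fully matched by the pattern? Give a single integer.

1 → no match
2 → no match
3 → match
4 → no match
5 → no match
6 → no match
7 → match
8 → match
Total matched: 3

3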